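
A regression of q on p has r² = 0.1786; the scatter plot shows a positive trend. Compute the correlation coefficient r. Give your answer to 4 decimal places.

|r| = √0.1786 = 0.4226
The association is positive, so r = 0.4226.

0.4226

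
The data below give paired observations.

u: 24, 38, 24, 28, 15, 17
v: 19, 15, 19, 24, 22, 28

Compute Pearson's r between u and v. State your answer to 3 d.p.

n = 6, Σu = 146, Σv = 127, Σu² = 3894, Σv² = 2791, Σuv = 2960
nΣuv − ΣuΣv = 17760 − 18542 = -782
nΣu² − (Σu)² = 23364 − 21316 = 2048; nΣv² − (Σv)² = 16746 − 16129 = 617
r = -782 / √(2048 × 617) = -782 / 1124.1068 ≈ -0.696

-0.696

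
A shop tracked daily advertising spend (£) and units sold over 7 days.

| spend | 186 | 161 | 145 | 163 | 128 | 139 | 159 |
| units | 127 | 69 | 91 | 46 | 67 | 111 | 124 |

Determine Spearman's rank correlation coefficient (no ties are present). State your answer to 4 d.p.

0.2143

Rank spend: 7, 5, 3, 6, 1, 2, 4
Rank units: 7, 3, 4, 1, 2, 5, 6
d = rank(spend) − rank(units): 0, 2, -1, 5, -1, -3, -2; Σd² = 44
ρ = 1 − 6Σd² / [n(n²−1)] = 1 − 6×44 / (7×48) = 1 − 264/336 ≈ 0.2143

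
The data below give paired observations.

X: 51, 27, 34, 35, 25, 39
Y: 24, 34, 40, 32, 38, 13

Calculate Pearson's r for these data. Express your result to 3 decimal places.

n = 6, ΣX = 211, ΣY = 181, ΣX² = 7857, ΣY² = 5969, ΣXY = 6079
nΣXY − ΣXΣY = 36474 − 38191 = -1717
nΣX² − (ΣX)² = 47142 − 44521 = 2621; nΣY² − (ΣY)² = 35814 − 32761 = 3053
r = -1717 / √(2621 × 3053) = -1717 / 2828.7653 ≈ -0.607

-0.607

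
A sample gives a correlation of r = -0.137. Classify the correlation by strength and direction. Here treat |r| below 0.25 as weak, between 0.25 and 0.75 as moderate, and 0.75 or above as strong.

r = -0.137 < 0 so the relationship is negative.
|r| = 0.137, which falls in the weak range.

weak negative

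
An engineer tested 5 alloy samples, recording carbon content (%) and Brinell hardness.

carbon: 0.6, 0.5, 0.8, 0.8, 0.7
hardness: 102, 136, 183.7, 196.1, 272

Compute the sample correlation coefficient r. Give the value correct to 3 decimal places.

n = 5, Σx = 3.4, Σy = 889.8, Σx² = 2.38, Σy² = 175084.9, Σxy = 623.44
nΣxy − ΣxΣy = 3117.2 − 3025.32 = 91.88
nΣx² − (Σx)² = 11.9 − 11.56 = 0.34; nΣy² − (Σy)² = 875424.5 − 791744.04 = 83680.46
r = 91.88 / √(0.34 × 83680.46) = 91.88 / 168.6753 ≈ 0.545

0.545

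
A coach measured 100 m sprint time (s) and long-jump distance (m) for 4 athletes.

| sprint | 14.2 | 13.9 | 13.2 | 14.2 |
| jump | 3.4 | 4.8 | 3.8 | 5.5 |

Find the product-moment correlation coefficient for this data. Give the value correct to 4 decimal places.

0.3317

n = 4, Σx = 55.5, Σy = 17.5, Σx² = 770.73, Σy² = 79.29, Σxy = 243.26
nΣxy − ΣxΣy = 973.04 − 971.25 = 1.79
nΣx² − (Σx)² = 3082.92 − 3080.25 = 2.67; nΣy² − (Σy)² = 317.16 − 306.25 = 10.91
r = 1.79 / √(2.67 × 10.91) = 1.79 / 5.3972 ≈ 0.3317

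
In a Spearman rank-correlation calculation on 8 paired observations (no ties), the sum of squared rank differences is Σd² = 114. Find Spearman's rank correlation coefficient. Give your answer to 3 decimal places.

ρ = 1 − 6Σd² / [n(n²−1)] = 1 − 6×114 / (8×63)
  = 1 − 684/504 = 1 − 1.3571 ≈ -0.357

-0.357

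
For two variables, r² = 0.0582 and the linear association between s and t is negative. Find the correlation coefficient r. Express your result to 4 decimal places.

|r| = √0.0582 = 0.2412
The association is negative, so r = −0.2412.

-0.2412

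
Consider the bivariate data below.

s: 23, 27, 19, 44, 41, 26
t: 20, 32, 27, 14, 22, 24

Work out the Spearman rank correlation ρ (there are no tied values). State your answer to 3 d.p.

Rank s: 2, 4, 1, 6, 5, 3
Rank t: 2, 6, 5, 1, 3, 4
d = rank(s) − rank(t): 0, -2, -4, 5, 2, -1; Σd² = 50
ρ = 1 − 6Σd² / [n(n²−1)] = 1 − 6×50 / (6×35) = 1 − 300/210 ≈ -0.429

-0.429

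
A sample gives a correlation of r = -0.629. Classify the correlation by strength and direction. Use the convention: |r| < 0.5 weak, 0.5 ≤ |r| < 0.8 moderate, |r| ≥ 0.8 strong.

r = -0.629 < 0 so the relationship is negative.
|r| = 0.629, which falls in the moderate range.

moderate negative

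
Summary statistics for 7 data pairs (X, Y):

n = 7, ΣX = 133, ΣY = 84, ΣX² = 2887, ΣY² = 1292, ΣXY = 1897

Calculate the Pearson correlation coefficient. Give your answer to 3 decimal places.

0.941

r = (nΣXY − ΣXΣY) / √[(nΣX² − (ΣX)²)(nΣY² − (ΣY)²)]
Numerator: 7×1897 − 133×84 = 2107
Denominator: √[(20209 − 17689)(9044 − 7056)] = √[2520 × 1988] = 2238.2493
r = 2107 / 2238.2493 ≈ 0.941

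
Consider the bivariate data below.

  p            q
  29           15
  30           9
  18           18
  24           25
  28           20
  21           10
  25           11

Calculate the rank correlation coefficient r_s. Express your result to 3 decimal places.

-0.321

Rank p: 6, 7, 1, 3, 5, 2, 4
Rank q: 4, 1, 5, 7, 6, 2, 3
d = rank(p) − rank(q): 2, 6, -4, -4, -1, 0, 1; Σd² = 74
ρ = 1 − 6Σd² / [n(n²−1)] = 1 − 6×74 / (7×48) = 1 − 444/336 ≈ -0.321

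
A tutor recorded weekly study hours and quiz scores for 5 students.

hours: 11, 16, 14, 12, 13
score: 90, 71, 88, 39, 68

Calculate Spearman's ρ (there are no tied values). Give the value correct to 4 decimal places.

-0.1000

Rank hours: 1, 5, 4, 2, 3
Rank score: 5, 3, 4, 1, 2
d = rank(hours) − rank(score): -4, 2, 0, 1, 1; Σd² = 22
ρ = 1 − 6Σd² / [n(n²−1)] = 1 − 6×22 / (5×24) = 1 − 132/120 ≈ -0.1000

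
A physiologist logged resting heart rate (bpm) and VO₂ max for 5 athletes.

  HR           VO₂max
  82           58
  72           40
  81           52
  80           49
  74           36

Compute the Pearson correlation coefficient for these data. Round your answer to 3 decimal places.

0.927

n = 5, Σx = 389, Σy = 235, Σx² = 30345, Σy² = 11365, Σxy = 18432
nΣxy − ΣxΣy = 92160 − 91415 = 745
nΣx² − (Σx)² = 151725 − 151321 = 404; nΣy² − (Σy)² = 56825 − 55225 = 1600
r = 745 / √(404 × 1600) = 745 / 803.9900 ≈ 0.927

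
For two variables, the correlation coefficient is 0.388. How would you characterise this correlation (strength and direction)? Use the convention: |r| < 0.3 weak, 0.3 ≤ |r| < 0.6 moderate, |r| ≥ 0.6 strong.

moderate positive

r = 0.388 > 0 so the relationship is positive.
|r| = 0.388, which falls in the moderate range.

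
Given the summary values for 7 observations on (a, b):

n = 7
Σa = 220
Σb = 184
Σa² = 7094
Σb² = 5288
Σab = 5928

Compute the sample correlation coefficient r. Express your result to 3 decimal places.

0.510

r = (nΣab − ΣaΣb) / √[(nΣa² − (Σa)²)(nΣb² − (Σb)²)]
Numerator: 7×5928 − 220×184 = 1016
Denominator: √[(49658 − 48400)(37016 − 33856)] = √[1258 × 3160] = 1993.8104
r = 1016 / 1993.8104 ≈ 0.510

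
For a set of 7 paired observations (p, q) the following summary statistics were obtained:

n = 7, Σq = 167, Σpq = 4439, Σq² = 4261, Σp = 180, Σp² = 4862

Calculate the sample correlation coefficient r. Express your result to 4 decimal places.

r = (nΣpq − ΣpΣq) / √[(nΣp² − (Σp)²)(nΣq² − (Σq)²)]
Numerator: 7×4439 − 180×167 = 1013
Denominator: √[(34034 − 32400)(29827 − 27889)] = √[1634 × 1938] = 1779.5202
r = 1013 / 1779.5202 ≈ 0.5693

0.5693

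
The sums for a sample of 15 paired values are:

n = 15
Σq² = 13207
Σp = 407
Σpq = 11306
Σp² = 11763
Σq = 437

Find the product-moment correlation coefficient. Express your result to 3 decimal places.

-0.942

r = (nΣpq − ΣpΣq) / √[(nΣp² − (Σp)²)(nΣq² − (Σq)²)]
Numerator: 15×11306 − 407×437 = -8269
Denominator: √[(176445 − 165649)(198105 − 190969)] = √[10796 × 7136] = 8777.2579
r = -8269 / 8777.2579 ≈ -0.942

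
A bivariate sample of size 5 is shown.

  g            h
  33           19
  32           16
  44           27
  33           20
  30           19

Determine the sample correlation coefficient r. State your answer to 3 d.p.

0.918

n = 5, Σg = 172, Σh = 101, Σg² = 6038, Σh² = 2107, Σgh = 3557
nΣgh − ΣgΣh = 17785 − 17372 = 413
nΣg² − (Σg)² = 30190 − 29584 = 606; nΣh² − (Σh)² = 10535 − 10201 = 334
r = 413 / √(606 × 334) = 413 / 449.8933 ≈ 0.918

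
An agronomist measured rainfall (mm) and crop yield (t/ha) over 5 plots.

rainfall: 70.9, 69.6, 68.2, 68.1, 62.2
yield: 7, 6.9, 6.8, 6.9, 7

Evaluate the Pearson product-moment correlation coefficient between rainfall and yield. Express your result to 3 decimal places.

n = 5, Σx = 339, Σy = 34.6, Σx² = 23028.66, Σy² = 239.46, Σxy = 2345.59
nΣxy − ΣxΣy = 11727.95 − 11729.4 = -1.45
nΣx² − (Σx)² = 115143.3 − 114921 = 222.3; nΣy² − (Σy)² = 1197.3 − 1197.16 = 0.14
r = -1.45 / √(222.3 × 0.14) = -1.45 / 5.5787 ≈ -0.260

-0.260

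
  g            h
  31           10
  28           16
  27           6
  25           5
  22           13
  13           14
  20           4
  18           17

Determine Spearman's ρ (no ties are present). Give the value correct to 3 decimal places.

Rank g: 8, 7, 6, 5, 4, 1, 3, 2
Rank h: 4, 7, 3, 2, 5, 6, 1, 8
d = rank(g) − rank(h): 4, 0, 3, 3, -1, -5, 2, -6; Σd² = 100
ρ = 1 − 6Σd² / [n(n²−1)] = 1 − 6×100 / (8×63) = 1 − 600/504 ≈ -0.190

-0.190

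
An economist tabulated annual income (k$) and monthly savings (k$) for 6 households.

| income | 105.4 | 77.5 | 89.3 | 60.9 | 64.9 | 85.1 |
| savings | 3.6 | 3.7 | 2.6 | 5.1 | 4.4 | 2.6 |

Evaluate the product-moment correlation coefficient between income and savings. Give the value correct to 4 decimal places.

-0.6840

n = 6, Σx = 483.1, Σy = 22, Σx² = 40252.73, Σy² = 85.54, Σxy = 1715.78
nΣxy − ΣxΣy = 10294.68 − 10628.2 = -333.52
nΣx² − (Σx)² = 241516.38 − 233385.61 = 8130.77; nΣy² − (Σy)² = 513.24 − 484 = 29.24
r = -333.52 / √(8130.77 × 29.24) = -333.52 / 487.5897 ≈ -0.6840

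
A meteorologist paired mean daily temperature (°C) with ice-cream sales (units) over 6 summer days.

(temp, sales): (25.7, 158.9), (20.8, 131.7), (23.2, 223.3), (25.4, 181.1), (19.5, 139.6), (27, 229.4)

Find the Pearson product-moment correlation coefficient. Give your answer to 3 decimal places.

n = 6, Σx = 141.6, Σy = 1064, Σx² = 3385.78, Σy² = 197366.72, Σxy = 25519.59
nΣxy − ΣxΣy = 153117.54 − 150662.4 = 2455.14
nΣx² − (Σx)² = 20314.68 − 20050.56 = 264.12; nΣy² − (Σy)² = 1184200.32 − 1132096 = 52104.32
r = 2455.14 / √(264.12 × 52104.32) = 2455.14 / 3709.6891 ≈ 0.662

0.662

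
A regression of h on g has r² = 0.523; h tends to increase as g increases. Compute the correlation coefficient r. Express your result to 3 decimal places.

|r| = √0.523 = 0.723
The association is positive, so r = 0.723.

0.723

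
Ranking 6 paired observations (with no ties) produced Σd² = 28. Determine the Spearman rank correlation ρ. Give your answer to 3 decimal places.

ρ = 1 − 6Σd² / [n(n²−1)] = 1 − 6×28 / (6×35)
  = 1 − 168/210 = 1 − 0.8000 ≈ 0.200

0.200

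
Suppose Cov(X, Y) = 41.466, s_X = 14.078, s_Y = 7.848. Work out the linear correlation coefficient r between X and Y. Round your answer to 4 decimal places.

0.3753

r = Cov(X,Y) / (s_X · s_Y) = 41.466 / (14.078 × 7.848)
  = 41.466 / 110.4841 ≈ 0.3753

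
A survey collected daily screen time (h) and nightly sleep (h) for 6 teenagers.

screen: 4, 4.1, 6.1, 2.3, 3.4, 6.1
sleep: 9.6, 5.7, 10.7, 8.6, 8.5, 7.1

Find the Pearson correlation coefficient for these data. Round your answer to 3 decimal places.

0.112

n = 6, Σx = 26, Σy = 50.2, Σx² = 124.08, Σy² = 435.76, Σxy = 219.03
nΣxy − ΣxΣy = 1314.18 − 1305.2 = 8.98
nΣx² − (Σx)² = 744.48 − 676 = 68.48; nΣy² − (Σy)² = 2614.56 − 2520.04 = 94.52
r = 8.98 / √(68.48 × 94.52) = 8.98 / 80.4533 ≈ 0.112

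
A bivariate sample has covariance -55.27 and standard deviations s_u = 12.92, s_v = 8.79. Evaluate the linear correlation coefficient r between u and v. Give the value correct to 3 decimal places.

-0.487

r = Cov(u,v) / (s_u · s_v) = -55.27 / (12.92 × 8.79)
  = -55.27 / 113.5668 ≈ -0.487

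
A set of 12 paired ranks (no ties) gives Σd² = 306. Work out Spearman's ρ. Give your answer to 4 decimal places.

ρ = 1 − 6Σd² / [n(n²−1)] = 1 − 6×306 / (12×143)
  = 1 − 1836/1716 = 1 − 1.06993 ≈ -0.0699

-0.0699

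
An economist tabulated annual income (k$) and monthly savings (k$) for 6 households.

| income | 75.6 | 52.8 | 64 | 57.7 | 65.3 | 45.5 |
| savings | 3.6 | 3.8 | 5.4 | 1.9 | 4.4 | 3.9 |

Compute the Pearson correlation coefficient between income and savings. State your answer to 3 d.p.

n = 6, Σx = 360.9, Σy = 23, Σx² = 22262.83, Σy² = 94.74, Σxy = 1392.8
nΣxy − ΣxΣy = 8356.8 − 8300.7 = 56.1
nΣx² − (Σx)² = 133576.98 − 130248.81 = 3328.17; nΣy² − (Σy)² = 568.44 − 529 = 39.44
r = 56.1 / √(3328.17 × 39.44) = 56.1 / 362.3024 ≈ 0.155

0.155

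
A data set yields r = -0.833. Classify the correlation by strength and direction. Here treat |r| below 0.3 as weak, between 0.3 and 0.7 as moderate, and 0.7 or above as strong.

r = -0.833 < 0 so the relationship is negative.
|r| = 0.833, which falls in the strong range.

strong negative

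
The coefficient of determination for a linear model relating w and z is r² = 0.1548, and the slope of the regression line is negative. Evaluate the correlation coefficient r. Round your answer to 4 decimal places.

|r| = √0.1548 = 0.3934
The association is negative, so r = −0.3934.

-0.3934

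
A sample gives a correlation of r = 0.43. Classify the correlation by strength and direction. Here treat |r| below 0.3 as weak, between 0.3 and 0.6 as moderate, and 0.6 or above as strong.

r = 0.43 > 0 so the relationship is positive.
|r| = 0.43, which falls in the moderate range.

moderate positive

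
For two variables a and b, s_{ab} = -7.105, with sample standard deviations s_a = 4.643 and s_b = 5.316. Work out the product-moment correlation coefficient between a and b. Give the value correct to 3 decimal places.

r = Cov(a,b) / (s_a · s_b) = -7.105 / (4.643 × 5.316)
  = -7.105 / 24.6822 ≈ -0.288

-0.288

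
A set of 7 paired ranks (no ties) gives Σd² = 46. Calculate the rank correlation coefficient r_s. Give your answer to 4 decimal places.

0.1786

ρ = 1 − 6Σd² / [n(n²−1)] = 1 − 6×46 / (7×48)
  = 1 − 276/336 = 1 − 0.82143 ≈ 0.1786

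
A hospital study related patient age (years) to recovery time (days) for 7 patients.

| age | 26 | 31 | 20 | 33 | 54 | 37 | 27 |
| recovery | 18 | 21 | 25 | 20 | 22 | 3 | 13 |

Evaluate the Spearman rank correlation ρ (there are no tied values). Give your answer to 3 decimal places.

-0.179

Rank age: 2, 4, 1, 5, 7, 6, 3
Rank recovery: 3, 5, 7, 4, 6, 1, 2
d = rank(age) − rank(recovery): -1, -1, -6, 1, 1, 5, 1; Σd² = 66
ρ = 1 − 6Σd² / [n(n²−1)] = 1 − 6×66 / (7×48) = 1 − 396/336 ≈ -0.179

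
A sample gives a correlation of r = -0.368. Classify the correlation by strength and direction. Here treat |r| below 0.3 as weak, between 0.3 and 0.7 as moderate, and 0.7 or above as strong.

r = -0.368 < 0 so the relationship is negative.
|r| = 0.368, which falls in the moderate range.

moderate negative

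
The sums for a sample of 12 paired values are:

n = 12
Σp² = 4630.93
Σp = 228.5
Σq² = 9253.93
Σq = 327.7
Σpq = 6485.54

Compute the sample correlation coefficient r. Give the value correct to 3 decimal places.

r = (nΣpq − ΣpΣq) / √[(nΣp² − (Σp)²)(nΣq² − (Σq)²)]
Numerator: 12×6485.54 − 228.5×327.7 = 2947.03
Denominator: √[(55571.16 − 52212.25)(111047.16 − 107387.29)] = √[3358.91 × 3659.87] = 3506.1623
r = 2947.03 / 3506.1623 ≈ 0.841

0.841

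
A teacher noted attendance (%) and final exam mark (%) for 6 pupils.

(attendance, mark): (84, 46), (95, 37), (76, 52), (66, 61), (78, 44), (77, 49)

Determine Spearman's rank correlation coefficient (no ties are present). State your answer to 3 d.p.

-0.943

Rank attendance: 5, 6, 2, 1, 4, 3
Rank mark: 3, 1, 5, 6, 2, 4
d = rank(attendance) − rank(mark): 2, 5, -3, -5, 2, -1; Σd² = 68
ρ = 1 − 6Σd² / [n(n²−1)] = 1 − 6×68 / (6×35) = 1 − 408/210 ≈ -0.943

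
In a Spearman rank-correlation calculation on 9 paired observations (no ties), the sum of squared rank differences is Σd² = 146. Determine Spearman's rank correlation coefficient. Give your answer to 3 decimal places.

-0.217

ρ = 1 − 6Σd² / [n(n²−1)] = 1 − 6×146 / (9×80)
  = 1 − 876/720 = 1 − 1.2167 ≈ -0.217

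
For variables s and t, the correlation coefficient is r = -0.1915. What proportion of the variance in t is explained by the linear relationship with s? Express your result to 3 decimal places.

r² = (-0.1915)² = 0.037

0.037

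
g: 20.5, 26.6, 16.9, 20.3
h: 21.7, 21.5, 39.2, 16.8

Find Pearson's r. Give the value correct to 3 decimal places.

-0.589

n = 4, Σg = 84.3, Σh = 99.2, Σg² = 1825.51, Σh² = 2752.02, Σgh = 2020.27
nΣgh − ΣgΣh = 8081.08 − 8362.56 = -281.48
nΣg² − (Σg)² = 7302.04 − 7106.49 = 195.55; nΣh² − (Σh)² = 11008.08 − 9840.64 = 1167.44
r = -281.48 / √(195.55 × 1167.44) = -281.48 / 477.8001 ≈ -0.589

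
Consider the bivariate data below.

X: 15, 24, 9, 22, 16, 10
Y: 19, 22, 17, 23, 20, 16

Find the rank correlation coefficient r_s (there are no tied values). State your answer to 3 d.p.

0.886

Rank X: 3, 6, 1, 5, 4, 2
Rank Y: 3, 5, 2, 6, 4, 1
d = rank(X) − rank(Y): 0, 1, -1, -1, 0, 1; Σd² = 4
ρ = 1 − 6Σd² / [n(n²−1)] = 1 − 6×4 / (6×35) = 1 − 24/210 ≈ 0.886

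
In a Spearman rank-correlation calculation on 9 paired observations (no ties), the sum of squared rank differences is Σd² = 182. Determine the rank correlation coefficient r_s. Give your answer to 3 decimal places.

ρ = 1 − 6Σd² / [n(n²−1)] = 1 − 6×182 / (9×80)
  = 1 − 1092/720 = 1 − 1.5167 ≈ -0.517

-0.517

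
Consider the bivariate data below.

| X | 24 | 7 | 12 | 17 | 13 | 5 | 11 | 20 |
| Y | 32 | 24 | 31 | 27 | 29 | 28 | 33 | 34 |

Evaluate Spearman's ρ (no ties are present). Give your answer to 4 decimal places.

0.4762

Rank X: 8, 2, 4, 6, 5, 1, 3, 7
Rank Y: 6, 1, 5, 2, 4, 3, 7, 8
d = rank(X) − rank(Y): 2, 1, -1, 4, 1, -2, -4, -1; Σd² = 44
ρ = 1 − 6Σd² / [n(n²−1)] = 1 − 6×44 / (8×63) = 1 − 264/504 ≈ 0.4762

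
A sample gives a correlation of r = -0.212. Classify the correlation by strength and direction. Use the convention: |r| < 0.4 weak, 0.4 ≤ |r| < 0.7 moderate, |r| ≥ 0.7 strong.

r = -0.212 < 0 so the relationship is negative.
|r| = 0.212, which falls in the weak range.

weak negative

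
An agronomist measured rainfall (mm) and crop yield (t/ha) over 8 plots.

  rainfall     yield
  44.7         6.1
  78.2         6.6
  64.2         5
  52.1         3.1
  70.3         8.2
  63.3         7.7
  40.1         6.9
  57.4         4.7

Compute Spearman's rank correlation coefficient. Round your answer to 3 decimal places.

Rank rainfall: 2, 8, 6, 3, 7, 5, 1, 4
Rank yield: 4, 5, 3, 1, 8, 7, 6, 2
d = rank(rainfall) − rank(yield): -2, 3, 3, 2, -1, -2, -5, 2; Σd² = 60
ρ = 1 − 6Σd² / [n(n²−1)] = 1 − 6×60 / (8×63) = 1 − 360/504 ≈ 0.286

0.286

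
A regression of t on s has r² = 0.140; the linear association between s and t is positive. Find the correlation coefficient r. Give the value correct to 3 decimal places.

0.374

|r| = √0.140 = 0.374
The association is positive, so r = 0.374.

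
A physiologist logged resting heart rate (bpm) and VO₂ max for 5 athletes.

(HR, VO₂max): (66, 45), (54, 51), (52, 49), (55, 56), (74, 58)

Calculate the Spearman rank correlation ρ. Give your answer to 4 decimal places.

0.4000

Rank HR: 4, 2, 1, 3, 5
Rank VO₂max: 1, 3, 2, 4, 5
d = rank(HR) − rank(VO₂max): 3, -1, -1, -1, 0; Σd² = 12
ρ = 1 − 6Σd² / [n(n²−1)] = 1 − 6×12 / (5×24) = 1 − 72/120 ≈ 0.4000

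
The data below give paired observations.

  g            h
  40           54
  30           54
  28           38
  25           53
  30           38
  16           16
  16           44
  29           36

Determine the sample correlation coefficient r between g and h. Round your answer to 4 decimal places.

n = 8, Σg = 214, Σh = 333, Σg² = 6162, Σh² = 15017, Σgh = 9313
nΣgh − ΣgΣh = 74504 − 71262 = 3242
nΣg² − (Σg)² = 49296 − 45796 = 3500; nΣh² − (Σh)² = 120136 − 110889 = 9247
r = 3242 / √(3500 × 9247) = 3242 / 5688.9806 ≈ 0.5699

0.5699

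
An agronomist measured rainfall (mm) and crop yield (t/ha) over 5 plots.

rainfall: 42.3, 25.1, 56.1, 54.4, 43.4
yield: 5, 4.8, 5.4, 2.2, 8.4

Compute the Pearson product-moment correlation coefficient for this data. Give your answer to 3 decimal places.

n = 5, Σx = 221.3, Σy = 25.8, Σx² = 10409.43, Σy² = 152.6, Σxy = 1119.16
nΣxy − ΣxΣy = 5595.8 − 5709.54 = -113.74
nΣx² − (Σx)² = 52047.15 − 48973.69 = 3073.46; nΣy² − (Σy)² = 763 − 665.64 = 97.36
r = -113.74 / √(3073.46 × 97.36) = -113.74 / 547.0211 ≈ -0.208

-0.208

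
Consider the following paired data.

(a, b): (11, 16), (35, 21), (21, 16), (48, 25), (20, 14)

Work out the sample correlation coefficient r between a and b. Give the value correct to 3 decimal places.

n = 5, Σa = 135, Σb = 92, Σa² = 4491, Σb² = 1774, Σab = 2727
nΣab − ΣaΣb = 13635 − 12420 = 1215
nΣa² − (Σa)² = 22455 − 18225 = 4230; nΣb² − (Σb)² = 8870 − 8464 = 406
r = 1215 / √(4230 × 406) = 1215 / 1310.4885 ≈ 0.927

0.927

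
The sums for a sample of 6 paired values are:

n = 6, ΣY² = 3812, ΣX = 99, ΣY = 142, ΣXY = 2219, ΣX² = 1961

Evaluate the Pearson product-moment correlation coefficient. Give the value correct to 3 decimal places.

-0.323

r = (nΣXY − ΣXΣY) / √[(nΣX² − (ΣX)²)(nΣY² − (ΣY)²)]
Numerator: 6×2219 − 99×142 = -744
Denominator: √[(11766 − 9801)(22872 − 20164)] = √[1965 × 2708] = 2306.7770
r = -744 / 2306.7770 ≈ -0.323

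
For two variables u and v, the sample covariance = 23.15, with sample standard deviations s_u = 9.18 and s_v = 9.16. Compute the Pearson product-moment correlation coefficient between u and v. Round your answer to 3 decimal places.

0.275

r = Cov(u,v) / (s_u · s_v) = 23.15 / (9.18 × 9.16)
  = 23.15 / 84.0888 ≈ 0.275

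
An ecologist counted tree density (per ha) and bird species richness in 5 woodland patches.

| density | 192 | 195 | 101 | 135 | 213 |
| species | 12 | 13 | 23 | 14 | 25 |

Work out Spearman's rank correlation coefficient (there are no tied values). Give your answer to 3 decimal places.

Rank density: 3, 4, 1, 2, 5
Rank species: 1, 2, 4, 3, 5
d = rank(density) − rank(species): 2, 2, -3, -1, 0; Σd² = 18
ρ = 1 − 6Σd² / [n(n²−1)] = 1 − 6×18 / (5×24) = 1 − 108/120 ≈ 0.100

0.100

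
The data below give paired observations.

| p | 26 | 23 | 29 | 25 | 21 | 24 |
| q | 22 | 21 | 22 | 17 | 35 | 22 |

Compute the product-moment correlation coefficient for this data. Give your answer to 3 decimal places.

-0.571

n = 6, Σp = 148, Σq = 139, Σp² = 3688, Σq² = 3407, Σpq = 3381
nΣpq − ΣpΣq = 20286 − 20572 = -286
nΣp² − (Σp)² = 22128 − 21904 = 224; nΣq² − (Σq)² = 20442 − 19321 = 1121
r = -286 / √(224 × 1121) = -286 / 501.1028 ≈ -0.571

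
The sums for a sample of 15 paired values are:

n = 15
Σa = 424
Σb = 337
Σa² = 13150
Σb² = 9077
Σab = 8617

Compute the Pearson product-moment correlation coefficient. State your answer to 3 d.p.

r = (nΣab − ΣaΣb) / √[(nΣa² − (Σa)²)(nΣb² − (Σb)²)]
Numerator: 15×8617 − 424×337 = -13633
Denominator: √[(197250 − 179776)(136155 − 113569)] = √[17474 × 22586] = 19866.2469
r = -13633 / 19866.2469 ≈ -0.686

-0.686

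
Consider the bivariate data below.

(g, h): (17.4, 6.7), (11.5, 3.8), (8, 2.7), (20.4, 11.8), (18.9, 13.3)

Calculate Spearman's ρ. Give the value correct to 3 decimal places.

0.900

Rank g: 3, 2, 1, 5, 4
Rank h: 3, 2, 1, 4, 5
d = rank(g) − rank(h): 0, 0, 0, 1, -1; Σd² = 2
ρ = 1 − 6Σd² / [n(n²−1)] = 1 − 6×2 / (5×24) = 1 − 12/120 ≈ 0.900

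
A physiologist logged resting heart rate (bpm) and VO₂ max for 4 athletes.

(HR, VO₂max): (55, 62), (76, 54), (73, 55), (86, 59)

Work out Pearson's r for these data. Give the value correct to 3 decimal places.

-0.502

n = 4, Σx = 290, Σy = 230, Σx² = 21526, Σy² = 13266, Σxy = 16603
nΣxy − ΣxΣy = 66412 − 66700 = -288
nΣx² − (Σx)² = 86104 − 84100 = 2004; nΣy² − (Σy)² = 53064 − 52900 = 164
r = -288 / √(2004 × 164) = -288 / 573.2853 ≈ -0.502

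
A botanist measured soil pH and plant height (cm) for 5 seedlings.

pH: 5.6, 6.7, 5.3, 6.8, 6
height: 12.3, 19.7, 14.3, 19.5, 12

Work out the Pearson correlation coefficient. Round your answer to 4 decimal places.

0.8211

n = 5, Σx = 30.4, Σy = 77.8, Σx² = 186.58, Σy² = 1268.12, Σxy = 481.26
nΣxy − ΣxΣy = 2406.3 − 2365.12 = 41.18
nΣx² − (Σx)² = 932.9 − 924.16 = 8.74; nΣy² − (Σy)² = 6340.6 − 6052.84 = 287.76
r = 41.18 / √(8.74 × 287.76) = 41.18 / 50.1500 ≈ 0.8211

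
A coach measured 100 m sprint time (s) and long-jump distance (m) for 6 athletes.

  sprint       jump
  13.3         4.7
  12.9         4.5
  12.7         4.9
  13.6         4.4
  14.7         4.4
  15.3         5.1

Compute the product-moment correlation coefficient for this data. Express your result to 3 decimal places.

0.229

n = 6, Σx = 82.5, Σy = 28, Σx² = 1139.73, Σy² = 131.08, Σxy = 385.34
nΣxy − ΣxΣy = 2312.04 − 2310 = 2.04
nΣx² − (Σx)² = 6838.38 − 6806.25 = 32.13; nΣy² − (Σy)² = 786.48 − 784 = 2.48
r = 2.04 / √(32.13 × 2.48) = 2.04 / 8.9265 ≈ 0.229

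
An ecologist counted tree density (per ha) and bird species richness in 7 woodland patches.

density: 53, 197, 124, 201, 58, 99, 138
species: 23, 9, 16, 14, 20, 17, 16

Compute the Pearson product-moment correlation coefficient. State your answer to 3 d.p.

-0.913

n = 7, Σx = 870, Σy = 115, Σx² = 129604, Σy² = 2007, Σxy = 12841
nΣxy − ΣxΣy = 89887 − 100050 = -10163
nΣx² − (Σx)² = 907228 − 756900 = 150328; nΣy² − (Σy)² = 14049 − 13225 = 824
r = -10163 / √(150328 × 824) = -10163 / 11129.7022 ≈ -0.913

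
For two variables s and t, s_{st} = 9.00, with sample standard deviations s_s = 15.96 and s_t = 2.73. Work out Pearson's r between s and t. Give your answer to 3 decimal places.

r = Cov(s,t) / (s_s · s_t) = 9.00 / (15.96 × 2.73)
  = 9.00 / 43.5708 ≈ 0.207

0.207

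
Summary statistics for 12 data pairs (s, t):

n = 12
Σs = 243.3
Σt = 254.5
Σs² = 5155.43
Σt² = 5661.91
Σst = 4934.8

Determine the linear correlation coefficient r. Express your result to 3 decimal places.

-0.928

r = (nΣst − ΣsΣt) / √[(nΣs² − (Σs)²)(nΣt² − (Σt)²)]
Numerator: 12×4934.8 − 243.3×254.5 = -2702.25
Denominator: √[(61865.16 − 59194.89)(67942.92 − 64770.25)] = √[2670.27 × 3172.67] = 2910.6504
r = -2702.25 / 2910.6504 ≈ -0.928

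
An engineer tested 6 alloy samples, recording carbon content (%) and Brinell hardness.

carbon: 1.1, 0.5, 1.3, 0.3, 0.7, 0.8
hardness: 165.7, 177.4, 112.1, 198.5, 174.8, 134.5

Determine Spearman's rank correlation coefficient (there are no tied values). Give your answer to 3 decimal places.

-0.943

Rank carbon: 5, 2, 6, 1, 3, 4
Rank hardness: 3, 5, 1, 6, 4, 2
d = rank(carbon) − rank(hardness): 2, -3, 5, -5, -1, 2; Σd² = 68
ρ = 1 − 6Σd² / [n(n²−1)] = 1 − 6×68 / (6×35) = 1 − 408/210 ≈ -0.943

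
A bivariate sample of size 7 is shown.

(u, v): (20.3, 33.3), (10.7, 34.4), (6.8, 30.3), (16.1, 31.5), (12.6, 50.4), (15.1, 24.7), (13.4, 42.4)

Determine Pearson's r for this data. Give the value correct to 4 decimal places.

n = 7, Σu = 95, Σv = 247, Σu² = 1398.36, Σv² = 9150.6, Σuv = 3333.43
nΣuv − ΣuΣv = 23334.01 − 23465 = -130.99
nΣu² − (Σu)² = 9788.52 − 9025 = 763.52; nΣv² − (Σv)² = 64054.2 − 61009 = 3045.2
r = -130.99 / √(763.52 × 3045.2) = -130.99 / 1524.8184 ≈ -0.0859

-0.0859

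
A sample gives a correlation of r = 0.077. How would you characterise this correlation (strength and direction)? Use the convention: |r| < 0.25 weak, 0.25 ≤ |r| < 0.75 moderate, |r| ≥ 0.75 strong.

weak positive

r = 0.077 > 0 so the relationship is positive.
|r| = 0.077, which falls in the weak range.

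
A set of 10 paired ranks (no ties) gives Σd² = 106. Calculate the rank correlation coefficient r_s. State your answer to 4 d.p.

0.3576

ρ = 1 − 6Σd² / [n(n²−1)] = 1 − 6×106 / (10×99)
  = 1 − 636/990 = 1 − 0.64242 ≈ 0.3576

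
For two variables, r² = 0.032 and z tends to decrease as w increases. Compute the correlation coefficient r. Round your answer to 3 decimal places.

-0.179

|r| = √0.032 = 0.179
The association is negative, so r = −0.179.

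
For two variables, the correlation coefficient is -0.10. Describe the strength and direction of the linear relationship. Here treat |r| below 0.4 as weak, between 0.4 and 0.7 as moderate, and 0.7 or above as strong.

weak negative

r = -0.10 < 0 so the relationship is negative.
|r| = 0.10, which falls in the weak range.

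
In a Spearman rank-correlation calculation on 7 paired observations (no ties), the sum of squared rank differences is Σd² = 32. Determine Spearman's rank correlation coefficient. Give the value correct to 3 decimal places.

ρ = 1 − 6Σd² / [n(n²−1)] = 1 − 6×32 / (7×48)
  = 1 − 192/336 = 1 − 0.5714 ≈ 0.429

0.429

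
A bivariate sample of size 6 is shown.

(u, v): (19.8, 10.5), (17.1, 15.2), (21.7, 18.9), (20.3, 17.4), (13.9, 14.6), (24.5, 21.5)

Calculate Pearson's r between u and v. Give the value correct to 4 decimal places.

0.6130

n = 6, Σu = 117.3, Σv = 98.1, Σu² = 2360.89, Σv² = 1676.67, Σuv = 1960.86
nΣuv − ΣuΣv = 11765.16 − 11507.13 = 258.03
nΣu² − (Σu)² = 14165.34 − 13759.29 = 406.05; nΣv² − (Σv)² = 10060.02 − 9623.61 = 436.41
r = 258.03 / √(406.05 × 436.41) = 258.03 / 420.9564 ≈ 0.6130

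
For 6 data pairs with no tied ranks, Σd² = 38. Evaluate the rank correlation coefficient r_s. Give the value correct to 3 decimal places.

-0.086

ρ = 1 − 6Σd² / [n(n²−1)] = 1 − 6×38 / (6×35)
  = 1 − 228/210 = 1 − 1.0857 ≈ -0.086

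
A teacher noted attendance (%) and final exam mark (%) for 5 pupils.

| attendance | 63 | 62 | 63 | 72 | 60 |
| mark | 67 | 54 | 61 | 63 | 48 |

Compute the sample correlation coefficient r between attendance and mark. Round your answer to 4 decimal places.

0.5413

n = 5, Σx = 320, Σy = 293, Σx² = 20566, Σy² = 17399, Σxy = 18828
nΣxy − ΣxΣy = 94140 − 93760 = 380
nΣx² − (Σx)² = 102830 − 102400 = 430; nΣy² − (Σy)² = 86995 − 85849 = 1146
r = 380 / √(430 × 1146) = 380 / 701.9829 ≈ 0.5413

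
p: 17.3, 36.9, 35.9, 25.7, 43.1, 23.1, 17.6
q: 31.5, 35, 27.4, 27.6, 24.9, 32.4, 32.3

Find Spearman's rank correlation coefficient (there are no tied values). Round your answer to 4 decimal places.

Rank p: 1, 6, 5, 4, 7, 3, 2
Rank q: 4, 7, 2, 3, 1, 6, 5
d = rank(p) − rank(q): -3, -1, 3, 1, 6, -3, -3; Σd² = 74
ρ = 1 − 6Σd² / [n(n²−1)] = 1 − 6×74 / (7×48) = 1 − 444/336 ≈ -0.3214

-0.3214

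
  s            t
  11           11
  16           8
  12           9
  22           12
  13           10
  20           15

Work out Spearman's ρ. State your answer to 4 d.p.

Rank s: 1, 4, 2, 6, 3, 5
Rank t: 4, 1, 2, 5, 3, 6
d = rank(s) − rank(t): -3, 3, 0, 1, 0, -1; Σd² = 20
ρ = 1 − 6Σd² / [n(n²−1)] = 1 − 6×20 / (6×35) = 1 − 120/210 ≈ 0.4286

0.4286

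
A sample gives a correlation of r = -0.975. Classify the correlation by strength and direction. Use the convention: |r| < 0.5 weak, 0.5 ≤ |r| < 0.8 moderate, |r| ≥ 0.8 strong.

r = -0.975 < 0 so the relationship is negative.
|r| = 0.975, which falls in the strong range.

strong negative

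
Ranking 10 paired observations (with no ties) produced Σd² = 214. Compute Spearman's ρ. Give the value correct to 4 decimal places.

ρ = 1 − 6Σd² / [n(n²−1)] = 1 − 6×214 / (10×99)
  = 1 − 1284/990 = 1 − 1.29697 ≈ -0.2970

-0.2970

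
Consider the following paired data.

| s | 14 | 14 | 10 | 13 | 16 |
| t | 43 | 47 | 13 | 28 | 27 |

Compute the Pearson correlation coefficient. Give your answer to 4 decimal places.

n = 5, Σs = 67, Σt = 158, Σs² = 917, Σt² = 5740, Σst = 2186
nΣst − ΣsΣt = 10930 − 10586 = 344
nΣs² − (Σs)² = 4585 − 4489 = 96; nΣt² − (Σt)² = 28700 − 24964 = 3736
r = 344 / √(96 × 3736) = 344 / 598.8790 ≈ 0.5744

0.5744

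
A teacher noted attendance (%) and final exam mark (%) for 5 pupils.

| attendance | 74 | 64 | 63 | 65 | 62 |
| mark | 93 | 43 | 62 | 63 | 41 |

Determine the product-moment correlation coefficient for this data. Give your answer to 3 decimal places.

n = 5, Σx = 328, Σy = 302, Σx² = 21610, Σy² = 19992, Σxy = 20177
nΣxy − ΣxΣy = 100885 − 99056 = 1829
nΣx² − (Σx)² = 108050 − 107584 = 466; nΣy² − (Σy)² = 99960 − 91204 = 8756
r = 1829 / √(466 × 8756) = 1829 / 2019.9743 ≈ 0.905

0.905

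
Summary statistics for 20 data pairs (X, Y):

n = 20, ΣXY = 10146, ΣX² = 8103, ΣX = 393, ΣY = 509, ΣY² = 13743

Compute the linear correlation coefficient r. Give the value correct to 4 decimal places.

0.2631

r = (nΣXY − ΣXΣY) / √[(nΣX² − (ΣX)²)(nΣY² − (ΣY)²)]
Numerator: 20×10146 − 393×509 = 2883
Denominator: √[(162060 − 154449)(274860 − 259081)] = √[7611 × 15779] = 10958.7394
r = 2883 / 10958.7394 ≈ 0.2631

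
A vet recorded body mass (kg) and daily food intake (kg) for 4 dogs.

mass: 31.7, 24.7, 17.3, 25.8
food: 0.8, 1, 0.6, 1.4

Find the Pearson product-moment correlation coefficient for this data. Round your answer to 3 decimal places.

0.336

n = 4, Σx = 99.5, Σy = 3.8, Σx² = 2579.91, Σy² = 3.96, Σxy = 96.56
nΣxy − ΣxΣy = 386.24 − 378.1 = 8.14
nΣx² − (Σx)² = 10319.64 − 9900.25 = 419.39; nΣy² − (Σy)² = 15.84 − 14.44 = 1.4
r = 8.14 / √(419.39 × 1.4) = 8.14 / 24.2311 ≈ 0.336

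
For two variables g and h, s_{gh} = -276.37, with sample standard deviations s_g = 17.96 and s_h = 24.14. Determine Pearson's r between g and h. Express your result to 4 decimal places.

r = Cov(g,h) / (s_g · s_h) = -276.37 / (17.96 × 24.14)
  = -276.37 / 433.5544 ≈ -0.6375

-0.6375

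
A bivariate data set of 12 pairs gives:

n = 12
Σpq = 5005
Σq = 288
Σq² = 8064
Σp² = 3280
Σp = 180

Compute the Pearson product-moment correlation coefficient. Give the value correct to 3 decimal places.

0.838

r = (nΣpq − ΣpΣq) / √[(nΣp² − (Σp)²)(nΣq² − (Σq)²)]
Numerator: 12×5005 − 180×288 = 8220
Denominator: √[(39360 − 32400)(96768 − 82944)] = √[6960 × 13824] = 9808.9265
r = 8220 / 9808.9265 ≈ 0.838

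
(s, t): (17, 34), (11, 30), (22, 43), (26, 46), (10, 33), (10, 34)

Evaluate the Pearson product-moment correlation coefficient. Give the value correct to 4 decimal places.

0.9260

n = 6, Σs = 96, Σt = 220, Σs² = 1770, Σt² = 8266, Σst = 3720
nΣst − ΣsΣt = 22320 − 21120 = 1200
nΣs² − (Σs)² = 10620 − 9216 = 1404; nΣt² − (Σt)² = 49596 − 48400 = 1196
r = 1200 / √(1404 × 1196) = 1200 / 1295.8333 ≈ 0.9260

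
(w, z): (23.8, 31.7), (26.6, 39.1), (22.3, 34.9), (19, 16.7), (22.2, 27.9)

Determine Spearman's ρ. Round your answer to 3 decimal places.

Rank w: 4, 5, 3, 1, 2
Rank z: 3, 5, 4, 1, 2
d = rank(w) − rank(z): 1, 0, -1, 0, 0; Σd² = 2
ρ = 1 − 6Σd² / [n(n²−1)] = 1 − 6×2 / (5×24) = 1 − 12/120 ≈ 0.900

0.900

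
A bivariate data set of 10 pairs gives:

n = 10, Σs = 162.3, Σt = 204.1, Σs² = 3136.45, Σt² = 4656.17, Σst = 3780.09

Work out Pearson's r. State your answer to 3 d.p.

r = (nΣst − ΣsΣt) / √[(nΣs² − (Σs)²)(nΣt² − (Σt)²)]
Numerator: 10×3780.09 − 162.3×204.1 = 4675.47
Denominator: √[(31364.5 − 26341.29)(46561.7 − 41656.81)] = √[5023.21 × 4904.89] = 4963.6975
r = 4675.47 / 4963.6975 ≈ 0.942

0.942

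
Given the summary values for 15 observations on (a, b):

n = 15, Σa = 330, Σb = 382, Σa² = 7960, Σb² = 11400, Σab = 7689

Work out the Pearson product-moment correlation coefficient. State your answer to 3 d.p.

-0.661

r = (nΣab − ΣaΣb) / √[(nΣa² − (Σa)²)(nΣb² − (Σb)²)]
Numerator: 15×7689 − 330×382 = -10725
Denominator: √[(119400 − 108900)(171000 − 145924)] = √[10500 × 25076] = 16226.4599
r = -10725 / 16226.4599 ≈ -0.661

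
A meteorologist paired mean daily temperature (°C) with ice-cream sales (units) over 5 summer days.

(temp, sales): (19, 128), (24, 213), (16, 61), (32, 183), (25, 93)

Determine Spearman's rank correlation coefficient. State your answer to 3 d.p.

0.500

Rank temp: 2, 3, 1, 5, 4
Rank sales: 3, 5, 1, 4, 2
d = rank(temp) − rank(sales): -1, -2, 0, 1, 2; Σd² = 10
ρ = 1 − 6Σd² / [n(n²−1)] = 1 − 6×10 / (5×24) = 1 − 60/120 ≈ 0.500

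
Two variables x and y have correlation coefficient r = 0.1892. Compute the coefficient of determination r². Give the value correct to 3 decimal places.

r² = (0.1892)² = 0.036

0.036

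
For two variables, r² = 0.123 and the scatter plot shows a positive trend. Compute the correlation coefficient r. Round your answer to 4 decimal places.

|r| = √0.123 = 0.3507
The association is positive, so r = 0.3507.

0.3507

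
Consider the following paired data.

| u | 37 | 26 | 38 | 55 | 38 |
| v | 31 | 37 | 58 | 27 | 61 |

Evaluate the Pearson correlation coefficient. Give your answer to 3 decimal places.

n = 5, Σu = 194, Σv = 214, Σu² = 7958, Σv² = 10144, Σuv = 8116
nΣuv − ΣuΣv = 40580 − 41516 = -936
nΣu² − (Σu)² = 39790 − 37636 = 2154; nΣv² − (Σv)² = 50720 − 45796 = 4924
r = -936 / √(2154 × 4924) = -936 / 3256.7309 ≈ -0.287

-0.287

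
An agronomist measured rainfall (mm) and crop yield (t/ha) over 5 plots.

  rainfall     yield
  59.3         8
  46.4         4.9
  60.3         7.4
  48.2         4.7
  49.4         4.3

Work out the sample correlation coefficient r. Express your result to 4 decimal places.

0.9432

n = 5, Σx = 263.6, Σy = 29.3, Σx² = 14069.14, Σy² = 183.35, Σxy = 1586.94
nΣxy − ΣxΣy = 7934.7 − 7723.48 = 211.22
nΣx² − (Σx)² = 70345.7 − 69484.96 = 860.74; nΣy² − (Σy)² = 916.75 − 858.49 = 58.26
r = 211.22 / √(860.74 × 58.26) = 211.22 / 223.9346 ≈ 0.9432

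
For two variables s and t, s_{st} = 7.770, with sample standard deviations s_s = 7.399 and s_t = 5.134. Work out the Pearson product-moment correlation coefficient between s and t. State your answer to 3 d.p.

0.205

r = Cov(s,t) / (s_s · s_t) = 7.770 / (7.399 × 5.134)
  = 7.770 / 37.9865 ≈ 0.205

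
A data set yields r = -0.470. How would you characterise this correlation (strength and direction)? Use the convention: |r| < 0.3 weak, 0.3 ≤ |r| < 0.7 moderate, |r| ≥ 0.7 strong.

moderate negative

r = -0.470 < 0 so the relationship is negative.
|r| = 0.470, which falls in the moderate range.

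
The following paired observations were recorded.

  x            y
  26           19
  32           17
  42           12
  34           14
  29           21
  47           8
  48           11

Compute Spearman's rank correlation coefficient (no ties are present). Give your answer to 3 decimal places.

Rank x: 1, 3, 5, 4, 2, 6, 7
Rank y: 6, 5, 3, 4, 7, 1, 2
d = rank(x) − rank(y): -5, -2, 2, 0, -5, 5, 5; Σd² = 108
ρ = 1 − 6Σd² / [n(n²−1)] = 1 − 6×108 / (7×48) = 1 − 648/336 ≈ -0.929

-0.929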